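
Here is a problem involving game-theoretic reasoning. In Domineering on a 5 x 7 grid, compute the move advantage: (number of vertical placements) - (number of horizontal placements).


Board is 5 x 7 (rows x cols).
Left (vertical) placements: (rows-1) * cols = 4 * 7 = 28
Right (horizontal) placements: rows * (cols-1) = 5 * 6 = 30
Advantage = Left - Right = 28 - 30 = -2

-2


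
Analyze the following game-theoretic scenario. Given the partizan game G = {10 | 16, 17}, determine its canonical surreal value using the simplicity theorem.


Left options: {10}, max = 10
Right options: {16, 17}, min = 16
All options are numbers and max(Left) < min(Right), so by the simplicity theorem the value is the simplest (earliest-born) number strictly between 10 and 16.
Integers 11 through 15 all lie strictly between 10 and 16.
Among integers, the simplest (lowest birthday = smallest |n|; 0 is born on day 0, +-n on day n) is 11.
No non-integer in the interval can be simpler: if x is a non-integer in the interval, then floor(x) or ceil(x) also lies in the interval (the interval contains an integer), and both are proper prefixes of x's sign expansion, i.e. born earlier. So the game value is 11.
Game value = 11

11


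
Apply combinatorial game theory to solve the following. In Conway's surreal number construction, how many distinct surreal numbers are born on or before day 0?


Day 0: {|} = 0 is born. Count = 1.
Day n: the number of surreal numbers born by day n is 2^(n+1) - 1.
By day 0: 2^1 - 1 = 1
By day 0: 1 surreal numbers.

1


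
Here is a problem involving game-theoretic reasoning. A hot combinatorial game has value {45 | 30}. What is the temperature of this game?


The game is {45 | 30}, a switch {a | b} with numbers a > b.
Cooling {a | b} by t gives {a - t | b + t}, which stops being hot when a - t = b + t, i.e. at t = (a - b)/2. So the temperature of a switch is (a - b)/2.
Temperature = (Left option - Right option) / 2
= (45 - (30)) / 2
= 15 / 2
= 15/2

15/2


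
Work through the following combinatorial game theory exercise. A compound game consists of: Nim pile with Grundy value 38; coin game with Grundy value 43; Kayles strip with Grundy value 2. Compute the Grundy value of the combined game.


By the Sprague-Grundy theorem, the Grundy value of a sum of games is the XOR of individual Grundy values.
Nim pile: Grundy value = 38. Running XOR: 0 XOR 38 = 38
coin game: Grundy value = 43. Running XOR: 38 XOR 43 = 13
Kayles strip: Grundy value = 2. Running XOR: 13 XOR 2 = 15
The combined Grundy value is 15.

15


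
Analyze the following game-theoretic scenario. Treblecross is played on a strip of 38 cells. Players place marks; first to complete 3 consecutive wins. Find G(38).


Treblecross: place X on empty cells; 3-in-a-row wins.
Playing within two cells of an existing X lets the opponent win at once, so sensible play treats the cells i-2..i+2 around each X as dead. The player left with no safe cell loses, so this is a normal-play take-away game on strips of safe cells.
Placing X at cell i (0-indexed) of a strip of k safe cells leaves independent strips of sizes max(0, i-2) and max(0, k-i-3). Hence G(k) = mex{ G(max(0,i-2)) XOR G(max(0,k-i-3)) : 0 <= i < k }, with G(0) = 0.
G(1): splits (0,0):0^0=0 -> mex({0}) = 1
G(2): splits (0,0):0^0=0 -> mex({0}) = 1
G(3): splits (0,0):0^0=0 -> mex({0}) = 1
G(4): splits (0,1):0^1=1 (0,0):0^0=0 -> mex({0, 1}) = 2
G(5): splits (0,2):0^1=1 (0,1):0^1=1 (0,0):0^0=0 -> mex({0, 1}) = 2
G(6) = mex({1}) = 0
G(7) = mex({0, 1, 2}) = 3
G(8) = mex({0, 1, 2}) = 3
G(9) = mex({0, 2}) = 1
G(10) = mex({0, 2, 3}) = 1
G(11) = mex({0, 3}) = 1
G(12) = mex({1, 3}) = 0
G(13) = mex({0, 1, 2, 3}) = 4
G(14) = mex({0, 1, 2}) = 3
G(15) = mex({0, 1, 2}) = 3
G(16) = mex({0, 1, 2, 4}) = 3
G(17) = mex({0, 1, 3, 4}) = 2
G(18) = mex({0, 1, 3, 4}) = 2
G(19) = mex({0, 1, 3, 5}) = 2
G(20) = mex({0, 1, 2, 3, 5}) = 4
G(21) = mex({0, 1, 2, 3, 5}) = 4
G(22) = mex({1, 2, 6}) = 0
G(23) = mex({0, 1, 2, 3, 4, 6}) = 5
G(24) = mex({0, 1, 2, 3, 4}) = 5
G(25) = mex({0, 1, 3, 4, 7}) = 2
G(26) = mex({0, 1, 3, 4, 5, 7}) = 2
G(27) = mex({0, 1, 3, 5}) = 2
G(28) = mex({0, 1, 2, 5}) = 3
G(29) = mex({0, 1, 2, 4, 5, 6}) = 3
G(30) = mex({1, 2, 4, 6}) = 0
G(31) = mex({0, 1, 2, 3, 4, 6}) = 5
G(32) = mex({1, 2, 3, 4, 7}) = 0
G(33) = mex({0, 3, 7}) = 1
G(34) = mex({0, 2, 3, 5, 7}) = 1
G(35) = mex({0, 2, 3, 5, 6}) = 1
G(36) = mex({0, 1, 2, 5, 6}) = 3
G(37) = mex({0, 1, 2, 4, 5, 6}) = 3
G(38) = mex({0, 1, 2, 4}) = 3
Therefore G(38) = 3.

3


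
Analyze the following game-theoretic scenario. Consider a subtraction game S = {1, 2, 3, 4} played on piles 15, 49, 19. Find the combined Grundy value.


Subtraction set: {1, 2, 3, 4}
For this subtraction set, G(n) = n mod 5 (period = max + 1 = 5).
Pile 1 (size 15): G(15) = 15 mod 5 = 0
Pile 2 (size 49): G(49) = 49 mod 5 = 4
Pile 3 (size 19): G(19) = 19 mod 5 = 4
Total Grundy value = XOR of all: 0 XOR 4 XOR 4 = 0

0


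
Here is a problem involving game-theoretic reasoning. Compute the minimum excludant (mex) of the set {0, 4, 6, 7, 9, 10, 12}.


Set = {0, 4, 6, 7, 9, 10, 12}
0 is in the set.
1 is NOT in the set. This is the mex.
mex = 1

1


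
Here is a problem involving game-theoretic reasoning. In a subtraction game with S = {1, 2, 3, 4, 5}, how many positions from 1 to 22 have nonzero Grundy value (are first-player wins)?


Subtraction set S = {1, 2, 3, 4, 5}, so G(n) = n mod 6.
G(n) = 0 when n is a multiple of 6.
Multiples of 6 in [1, 22]: 3
N-positions (nonzero Grundy) = 22 - 3 = 19

19


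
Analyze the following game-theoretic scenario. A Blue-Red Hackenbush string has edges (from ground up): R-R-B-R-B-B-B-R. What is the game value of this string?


Edges (from ground): R-R-B-R-B-B-B-R
By Berlekamp's sign-expansion rule, a Blue-Red Hackenbush stalk has the value of the surreal number whose sign sequence is the edge sequence with B -> + and R -> -.
Sign sequence: --+-+++-
Trace the sign expansion in the surreal number tree, starting from 0:
Edge 1: R (sign -) -> bounds (-inf, 0), value = -1
Edge 2: R (sign -) -> bounds (-inf, -1), value = -2
Edge 3: B (sign +) -> bounds (-2, -1), value = -3/2
Edge 4: R (sign -) -> bounds (-2, -3/2), value = -7/4
Edge 5: B (sign +) -> bounds (-7/4, -3/2), value = -13/8
Edge 6: B (sign +) -> bounds (-13/8, -3/2), value = -25/16
Edge 7: B (sign +) -> bounds (-25/16, -3/2), value = -49/32
Edge 8: R (sign -) -> bounds (-25/16, -49/32), value = -99/64
Game value = -99/64

-99/64


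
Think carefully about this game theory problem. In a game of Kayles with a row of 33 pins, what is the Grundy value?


Kayles: a move removes 1 or 2 adjacent pins from a contiguous row.
Removing pins from a row of k leaves two independent rows (a, b) with a + b = k - 1 (one pin) or a + b = k - 2 (two pins); an end removal gives a = 0.
By Sprague-Grundy, G(k) = mex{ G(a) XOR G(b) } over all these splits. G(0) = 0.
G(1): splits (0,0):0^0=0 -> mex({0}) = 1
G(2): splits (0,1):0^1=1 (0,0):0^0=0 -> mex({0, 1}) = 2
G(3): splits (0,2):0^2=2 (1,1):1^1=0 (0,1):0^1=1 -> mex({0, 1, 2}) = 3
G(4): splits (0,3):0^3=3 (1,2):1^2=3 (0,2):0^2=2 (1,1):1^1=0 -> mex({0, 2, 3}) = 1
G(5): splits (0,4):0^1=1 (1,3):1^3=2 (2,2):2^2=0 (0,3):0^3=3 (1,2):1^2=3 -> mex({0, 1, 2, 3}) = 4
G(6) = mex({0, 1, 2, 4}) = 3
G(7) = mex({0, 1, 3, 4, 5}) = 2
G(8) = mex({0, 2, 3, 5, 6}) = 1
G(9) = mex({0, 1, 2, 3, 6, 7}) = 4
G(10) = mex({0, 1, 3, 4, 5, 7}) = 2
G(11) = mex({0, 1, 2, 3, 4, 5}) = 6
G(12) = mex({0, 1, 2, 3, 5, 6, 7}) = 4
G(13) = mex({0, 2, 3, 4, 6, 7}) = 1
G(14) = mex({0, 1, 4, 5, 6, 7}) = 2
G(15) = mex({0, 1, 2, 3, 4, 5, 6}) = 7
G(16) = mex({0, 2, 3, 5, 6, 7}) = 1
G(17) = mex({0, 1, 2, 3, 5, 6, 7}) = 4
G(18) = mex({0, 1, 2, 4, 5, 6}) = 3
G(19) = mex({0, 1, 3, 4, 5, 7}) = 2
G(20) = mex({0, 2, 3, 4, 5, 6, 7}) = 1
G(21) = mex({0, 1, 2, 3, 5, 6, 7}) = 4
G(22) = mex({0, 1, 2, 3, 4, 5, 7}) = 6
G(23) = mex({0, 1, 2, 3, 4, 5, 6}) = 7
G(24) = mex({0, 1, 2, 3, 5, 6, 7}) = 4
G(25) = mex({0, 2, 3, 4, 6, 7}) = 1
G(26) = mex({0, 1, 3, 4, 5, 6, 7}) = 2
G(27) = mex({0, 1, 2, 3, 4, 5, 6, 7}) = 8
G(28) = mex({0, 1, 2, 3, 4, 6, 7, 8}) = 5
G(29) = mex({0, 1, 2, 3, 5, 6, 7, 8, 9}) = 4
G(30) = mex({0, 1, 2, 3, 4, 5, 6, 9, 10}) = 7
G(31) = mex({0, 1, 3, 4, 5, 7, 10, 11}) = 2
G(32) = mex({0, 2, 3, 4, 5, 6, 7, 9, 11}) = 1
G(33) = mex({0, 1, 2, 3, 4, 5, 6, 7, 9, 12}) = 8
Therefore G(33) = 8.

8


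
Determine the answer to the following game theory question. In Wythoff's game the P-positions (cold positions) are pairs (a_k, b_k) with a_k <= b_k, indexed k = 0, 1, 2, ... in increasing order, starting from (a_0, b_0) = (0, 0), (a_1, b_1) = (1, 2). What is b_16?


By Wythoff's theorem, a_k = floor(k * phi) and b_k = floor(k * phi^2) = a_k + k, where phi = (1 + sqrt(5))/2 is the golden ratio.
phi = (1 + sqrt(5))/2 = 1.618034
phi^2 = phi + 1 = 2.618034
k = 16
k * phi^2 = 16 * 2.618034 = 41.888544
b_16 = floor(k * phi^2) = 41 (check: a_16 + k = 25 + 16 = 41)

41


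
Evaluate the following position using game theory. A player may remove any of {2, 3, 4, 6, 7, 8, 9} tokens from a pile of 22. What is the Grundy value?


The subtraction set is S = {2, 3, 4, 6, 7, 8, 9}.
G(k) = mex{ G(k - s) : s in S, s <= k }. We compute iteratively: G(0) = 0.
G(1) = mex({}) = 0
G(2) = mex({0}) = 1
G(3) = mex({0}) = 1
G(4) = mex({0, 1}) = 2
G(5) = mex({0, 1}) = 2
G(6) = mex({0, 1, 2}) = 3
G(7) = mex({0, 1, 2}) = 3
G(8) = mex({0, 1, 2, 3}) = 4
G(9) = mex({0, 1, 2, 3}) = 4
G(10) = mex({0, 1, 2, 3, 4}) = 5
G(11) = mex({1, 2, 3, 4}) = 0
G(12) = mex({1, 2, 3, 4, 5}) = 0
G(13) = mex({0, 2, 3, 4, 5}) = 1
G(14) = mex({0, 2, 3, 4, 5}) = 1
G(15) = mex({0, 1, 3, 4}) = 2
G(16) = mex({0, 1, 3, 4, 5}) = 2
G(17) = mex({0, 1, 2, 4, 5}) = 3
G(18) = mex({0, 1, 2, 4, 5}) = 3
G(19) = mex({0, 1, 2, 3, 5}) = 4
Observe that G(11)..G(19) = 0, 0, 1, 1, 2, 2, 3, 3, 4 repeats G(0)..G(8) = 0, 0, 1, 1, 2, 2, 3, 3, 4.
For k >= max(S) = 9, G(k) is determined by the previous 9 values G(k-9)..G(k-1); a window of 9 consecutive values has recurred shifted by 11, so by induction G(k + 11) = G(k) for all k >= 0: the sequence is periodic from the start with period 11.
One period: G(0..10) = 0, 0, 1, 1, 2, 2, 3, 3, 4, 4, 5.
22 mod 11 = 0, so G(22) = G(0) = 0.

0


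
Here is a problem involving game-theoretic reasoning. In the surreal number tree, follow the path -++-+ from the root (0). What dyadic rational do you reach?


Sign expansion: -++-+
Rule: track bounds (lo, hi), initially (-inf, +inf). On '+', the current value becomes lo and we move to the simplest number in (value, hi): value + 1 if hi = +inf, otherwise the midpoint (value + hi)/2. On '-', the current value becomes hi and we move to value - 1 if lo = -inf, otherwise the midpoint (lo + value)/2.
Start at 0.
Step 1: sign = -, move left. Bounds: (-inf, 0). Value = -1
Step 2: sign = +, move right. Bounds: (-1, 0). Value = -1/2
Step 3: sign = +, move right. Bounds: (-1/2, 0). Value = -1/4
Step 4: sign = -, move left. Bounds: (-1/2, -1/4). Value = -3/8
Step 5: sign = +, move right. Bounds: (-3/8, -1/4). Value = -5/16
The surreal number with sign expansion -++-+ is -5/16.

-5/16


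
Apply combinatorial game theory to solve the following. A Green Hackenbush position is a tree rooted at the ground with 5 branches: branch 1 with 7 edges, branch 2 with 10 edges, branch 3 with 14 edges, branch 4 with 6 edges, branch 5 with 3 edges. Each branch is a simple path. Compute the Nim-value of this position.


The tree has 5 branches from the ground vertex.
In Green Hackenbush, the Nim-value of a simple path of length k is k.
Branch 1: length 7, Nim-value = 7
Branch 2: length 10, Nim-value = 10
Branch 3: length 14, Nim-value = 14
Branch 4: length 6, Nim-value = 6
Branch 5: length 3, Nim-value = 3
Total Nim-value = XOR of all branch values:
0 XOR 7 = 7
7 XOR 10 = 13
13 XOR 14 = 3
3 XOR 6 = 5
5 XOR 3 = 6
Nim-value of the tree = 6

6


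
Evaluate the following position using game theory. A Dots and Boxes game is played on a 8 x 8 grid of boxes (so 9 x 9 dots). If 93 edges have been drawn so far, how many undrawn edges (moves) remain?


Grid: 8 x 8 boxes, i.e. 9 rows and 9 columns of dots.
Horizontal edges: (rows + 1) * cols = 9 * 8 = 72
Vertical edges: rows * (cols + 1) = 8 * 9 = 72
Total edges: 72 + 72 = 144
Edges drawn: 93
Remaining: 144 - 93 = 51

51


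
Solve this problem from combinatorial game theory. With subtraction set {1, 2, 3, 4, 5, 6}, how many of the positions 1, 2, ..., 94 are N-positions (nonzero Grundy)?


Subtraction set S = {1, 2, 3, 4, 5, 6}, so G(n) = n mod 7.
G(n) = 0 when n is a multiple of 7.
Multiples of 7 in [1, 94]: 13
N-positions (nonzero Grundy) = 94 - 13 = 81

81


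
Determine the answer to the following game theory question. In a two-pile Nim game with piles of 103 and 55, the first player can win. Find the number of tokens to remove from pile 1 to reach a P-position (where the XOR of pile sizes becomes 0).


Piles: 103 and 55
Current XOR: 103 XOR 55 = 80 (non-zero, so this is an N-position).
To make the XOR zero, we need to find a move that balances the piles.
For pile 1 (size 103): target = 103 XOR 80 = 55
We reduce pile 1 from 103 to 55.
Tokens removed: 103 - 55 = 48
Verification: 55 XOR 55 = 0

48


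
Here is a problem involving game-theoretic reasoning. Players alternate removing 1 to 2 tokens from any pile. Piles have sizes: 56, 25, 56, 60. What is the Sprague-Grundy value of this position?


Subtraction set: {1, 2}
For this subtraction set, G(n) = n mod 3 (period = max + 1 = 3).
Pile 1 (size 56): G(56) = 56 mod 3 = 2
Pile 2 (size 25): G(25) = 25 mod 3 = 1
Pile 3 (size 56): G(56) = 56 mod 3 = 2
Pile 4 (size 60): G(60) = 60 mod 3 = 0
Total Grundy value = XOR of all: 2 XOR 1 XOR 2 XOR 0 = 1

1


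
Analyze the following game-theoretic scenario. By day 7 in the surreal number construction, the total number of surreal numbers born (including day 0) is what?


Day 0: {|} = 0 is born. Count = 1.
Day n: the number of surreal numbers born by day n is 2^(n+1) - 1.
By day 0: 2^1 - 1 = 1
By day 1: 2^2 - 1 = 3
By day 2: 2^3 - 1 = 7
By day 3: 2^4 - 1 = 15
By day 4: 2^5 - 1 = 31
By day 5: 2^6 - 1 = 63
By day 6: 2^7 - 1 = 127
By day 7: 2^8 - 1 = 255
By day 7: 255 surreal numbers.

255


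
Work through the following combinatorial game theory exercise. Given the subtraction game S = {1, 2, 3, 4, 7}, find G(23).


The subtraction set is S = {1, 2, 3, 4, 7}.
G(k) = mex{ G(k - s) : s in S, s <= k }. We compute iteratively: G(0) = 0.
G(1) = mex({0}) = 1
G(2) = mex({0, 1}) = 2
G(3) = mex({0, 1, 2}) = 3
G(4) = mex({0, 1, 2, 3}) = 4
G(5) = mex({1, 2, 3, 4}) = 0
G(6) = mex({0, 2, 3, 4}) = 1
G(7) = mex({0, 1, 3, 4}) = 2
G(8) = mex({0, 1, 2, 4}) = 3
G(9) = mex({0, 1, 2, 3}) = 4
G(10) = mex({1, 2, 3, 4}) = 0
G(11) = mex({0, 2, 3, 4}) = 1
Observe that G(5)..G(11) = 0, 1, 2, 3, 4, 0, 1 repeats G(0)..G(6) = 0, 1, 2, 3, 4, 0, 1.
For k >= max(S) = 7, G(k) is determined by the previous 7 values G(k-7)..G(k-1); a window of 7 consecutive values has recurred shifted by 5, so by induction G(k + 5) = G(k) for all k >= 0: the sequence is periodic from the start with period 5.
One period: G(0..4) = 0, 1, 2, 3, 4.
23 mod 5 = 3, so G(23) = G(3) = 3.

3


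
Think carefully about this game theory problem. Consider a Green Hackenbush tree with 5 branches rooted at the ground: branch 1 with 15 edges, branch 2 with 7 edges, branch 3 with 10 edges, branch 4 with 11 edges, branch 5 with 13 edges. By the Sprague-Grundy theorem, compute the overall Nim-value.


The tree has 5 branches from the ground vertex.
In Green Hackenbush, the Nim-value of a simple path of length k is k.
Branch 1: length 15, Nim-value = 15
Branch 2: length 7, Nim-value = 7
Branch 3: length 10, Nim-value = 10
Branch 4: length 11, Nim-value = 11
Branch 5: length 13, Nim-value = 13
Total Nim-value = XOR of all branch values:
0 XOR 15 = 15
15 XOR 7 = 8
8 XOR 10 = 2
2 XOR 11 = 9
9 XOR 13 = 4
Nim-value of the tree = 4

4


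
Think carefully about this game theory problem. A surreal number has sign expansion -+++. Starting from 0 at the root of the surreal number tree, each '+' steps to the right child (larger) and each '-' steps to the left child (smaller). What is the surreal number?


Sign expansion: -+++
Rule: track bounds (lo, hi), initially (-inf, +inf). On '+', the current value becomes lo and we move to the simplest number in (value, hi): value + 1 if hi = +inf, otherwise the midpoint (value + hi)/2. On '-', the current value becomes hi and we move to value - 1 if lo = -inf, otherwise the midpoint (lo + value)/2.
Start at 0.
Step 1: sign = -, move left. Bounds: (-inf, 0). Value = -1
Step 2: sign = +, move right. Bounds: (-1, 0). Value = -1/2
Step 3: sign = +, move right. Bounds: (-1/2, 0). Value = -1/4
Step 4: sign = +, move right. Bounds: (-1/4, 0). Value = -1/8
The surreal number with sign expansion -+++ is -1/8.

-1/8


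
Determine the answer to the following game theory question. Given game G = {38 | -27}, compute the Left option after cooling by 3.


Original game: {38 | -27} (a switch {a | b} with a > b).
Cooling by t (for t below the temperature (a - b)/2 = 65/2) taxes each move by t: {a | b} cooled by t is {a - t | b + t}.
Cooling amount: t = 3
Cooled Left option: 38 - 3 = 35
Cooled Right option: -27 + 3 = -24
Cooled game: {35 | -24}
Left option = 35

35


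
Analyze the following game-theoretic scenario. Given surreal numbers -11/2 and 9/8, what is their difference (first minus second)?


x = -11/2, y = 9/8
Converting to common denominator: 8
x = -44/8, y = 9/8
x - y = -11/2 - 9/8 = -53/8

-53/8


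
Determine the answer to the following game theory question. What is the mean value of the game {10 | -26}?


Game = {10 | -26}, a switch {a | b} with numbers a > b.
Its thermograph has left wall a - t and right wall b + t, which meet at t = (a - b)/2, where both equal (a + b)/2. So the mast (mean value) is at (a + b)/2.
Mean = (10 + (-26))/2 = -16/2 = -8

-8


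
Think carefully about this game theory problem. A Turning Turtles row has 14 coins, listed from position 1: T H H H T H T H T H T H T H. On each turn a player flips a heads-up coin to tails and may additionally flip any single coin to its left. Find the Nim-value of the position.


Coins: T H H H T H T H T H T H T H
Key fact: a single head at position k behaves exactly like a Nim heap of size k (turning it to T and optionally flipping a coin at j < k corresponds to moving the heap from k to j, or to 0), and heads combine as a disjunctive sum (two heads at the same place would cancel, matching j XOR j = 0). So the Nim-value is the XOR of the 1-indexed positions of the heads.
Face-up positions (1-indexed): [2, 3, 4, 6, 8, 10, 12, 14]
XOR 0 with 2: 0 XOR 2 = 2
XOR 2 with 3: 2 XOR 3 = 1
XOR 1 with 4: 1 XOR 4 = 5
XOR 5 with 6: 5 XOR 6 = 3
XOR 3 with 8: 3 XOR 8 = 11
XOR 11 with 10: 11 XOR 10 = 1
XOR 1 with 12: 1 XOR 12 = 13
XOR 13 with 14: 13 XOR 14 = 3
Nim-value = 3

3


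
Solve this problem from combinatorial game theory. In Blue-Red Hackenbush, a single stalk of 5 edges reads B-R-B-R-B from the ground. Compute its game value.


Edges (from ground): B-R-B-R-B
By Berlekamp's sign-expansion rule, a Blue-Red Hackenbush stalk has the value of the surreal number whose sign sequence is the edge sequence with B -> + and R -> -.
Sign sequence: +-+-+
Trace the sign expansion in the surreal number tree, starting from 0:
Edge 1: B (sign +) -> bounds (0, +inf), value = 1
Edge 2: R (sign -) -> bounds (0, 1), value = 1/2
Edge 3: B (sign +) -> bounds (1/2, 1), value = 3/4
Edge 4: R (sign -) -> bounds (1/2, 3/4), value = 5/8
Edge 5: B (sign +) -> bounds (5/8, 3/4), value = 11/16
Game value = 11/16

11/16


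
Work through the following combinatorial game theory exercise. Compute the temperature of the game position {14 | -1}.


The game is {14 | -1}, a switch {a | b} with numbers a > b.
Cooling {a | b} by t gives {a - t | b + t}, which stops being hot when a - t = b + t, i.e. at t = (a - b)/2. So the temperature of a switch is (a - b)/2.
Temperature = (Left option - Right option) / 2
= (14 - (-1)) / 2
= 15 / 2
= 15/2

15/2


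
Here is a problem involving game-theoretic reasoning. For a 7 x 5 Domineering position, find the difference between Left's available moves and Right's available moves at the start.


Board is 7 x 5 (rows x cols).
Left (vertical) placements: (rows-1) * cols = 6 * 5 = 30
Right (horizontal) placements: rows * (cols-1) = 7 * 4 = 28
Advantage = Left - Right = 30 - 28 = 2

2


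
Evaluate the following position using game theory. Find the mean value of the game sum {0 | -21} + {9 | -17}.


G1 = {0 | -21}, G2 = {9 | -17}
Each is a switch {a | b} with numbers a > b; its mean value is (a + b)/2, and mean value is additive over game sums: m(G1 + G2) = m(G1) + m(G2).
Mean of G1 = (0 + (-21))/2 = -21/2 = -21/2
Mean of G2 = (9 + (-17))/2 = -8/2 = -4
Mean of G1 + G2 = -21/2 + -4 = -29/2

-29/2


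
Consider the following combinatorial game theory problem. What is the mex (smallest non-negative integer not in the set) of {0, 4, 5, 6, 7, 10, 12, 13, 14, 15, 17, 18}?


Set = {0, 4, 5, 6, 7, 10, 12, 13, 14, 15, 17, 18}
0 is in the set.
1 is NOT in the set. This is the mex.
mex = 1

1


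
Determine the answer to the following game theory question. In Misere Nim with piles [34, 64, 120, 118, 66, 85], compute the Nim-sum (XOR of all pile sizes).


We need the XOR (exclusive or) of all pile sizes.
After XOR-ing pile 1 (size 34): 0 XOR 34 = 34
After XOR-ing pile 2 (size 64): 34 XOR 64 = 98
After XOR-ing pile 3 (size 120): 98 XOR 120 = 26
After XOR-ing pile 4 (size 118): 26 XOR 118 = 108
After XOR-ing pile 5 (size 66): 108 XOR 66 = 46
After XOR-ing pile 6 (size 85): 46 XOR 85 = 123
The Nim-value of this position is 123.

123


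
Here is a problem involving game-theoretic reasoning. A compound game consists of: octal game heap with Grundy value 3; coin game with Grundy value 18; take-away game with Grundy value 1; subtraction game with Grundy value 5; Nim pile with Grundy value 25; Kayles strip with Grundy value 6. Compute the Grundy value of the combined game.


By the Sprague-Grundy theorem, the Grundy value of a sum of games is the XOR of individual Grundy values.
octal game heap: Grundy value = 3. Running XOR: 0 XOR 3 = 3
coin game: Grundy value = 18. Running XOR: 3 XOR 18 = 17
take-away game: Grundy value = 1. Running XOR: 17 XOR 1 = 16
subtraction game: Grundy value = 5. Running XOR: 16 XOR 5 = 21
Nim pile: Grundy value = 25. Running XOR: 21 XOR 25 = 12
Kayles strip: Grundy value = 6. Running XOR: 12 XOR 6 = 10
The combined Grundy value is 10.

10


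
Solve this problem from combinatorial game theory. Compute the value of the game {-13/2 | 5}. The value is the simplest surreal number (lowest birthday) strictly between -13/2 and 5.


Left options: {-13/2}, max = -13/2
Right options: {5}, min = 5
All options are numbers and max(Left) < min(Right), so by the simplicity theorem the value is the simplest (earliest-born) number strictly between -13/2 and 5.
Integers -6 through 4 all lie strictly between -13/2 and 5.
Among integers, the simplest (lowest birthday = smallest |n|; 0 is born on day 0, +-n on day n) is 0.
No non-integer in the interval can be simpler: if x is a non-integer in the interval, then floor(x) or ceil(x) also lies in the interval (the interval contains an integer), and both are proper prefixes of x's sign expansion, i.e. born earlier. So the game value is 0.
Game value = 0

0


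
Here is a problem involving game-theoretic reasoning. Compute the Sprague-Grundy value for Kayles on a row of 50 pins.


Kayles: a move removes 1 or 2 adjacent pins from a contiguous row.
Removing pins from a row of k leaves two independent rows (a, b) with a + b = k - 1 (one pin) or a + b = k - 2 (two pins); an end removal gives a = 0.
By Sprague-Grundy, G(k) = mex{ G(a) XOR G(b) } over all these splits. G(0) = 0.
G(1): splits (0,0):0^0=0 -> mex({0}) = 1
G(2): splits (0,1):0^1=1 (0,0):0^0=0 -> mex({0, 1}) = 2
G(3): splits (0,2):0^2=2 (1,1):1^1=0 (0,1):0^1=1 -> mex({0, 1, 2}) = 3
G(4): splits (0,3):0^3=3 (1,2):1^2=3 (0,2):0^2=2 (1,1):1^1=0 -> mex({0, 2, 3}) = 1
G(5): splits (0,4):0^1=1 (1,3):1^3=2 (2,2):2^2=0 (0,3):0^3=3 (1,2):1^2=3 -> mex({0, 1, 2, 3}) = 4
G(6) = mex({0, 1, 2, 4}) = 3
G(7) = mex({0, 1, 3, 4, 5}) = 2
G(8) = mex({0, 2, 3, 5, 6}) = 1
G(9) = mex({0, 1, 2, 3, 6, 7}) = 4
G(10) = mex({0, 1, 3, 4, 5, 7}) = 2
G(11) = mex({0, 1, 2, 3, 4, 5}) = 6
G(12) = mex({0, 1, 2, 3, 5, 6, 7}) = 4
G(13) = mex({0, 2, 3, 4, 6, 7}) = 1
G(14) = mex({0, 1, 4, 5, 6, 7}) = 2
G(15) = mex({0, 1, 2, 3, 4, 5, 6}) = 7
G(16) = mex({0, 2, 3, 5, 6, 7}) = 1
G(17) = mex({0, 1, 2, 3, 5, 6, 7}) = 4
G(18) = mex({0, 1, 2, 4, 5, 6}) = 3
G(19) = mex({0, 1, 3, 4, 5, 7}) = 2
G(20) = mex({0, 2, 3, 4, 5, 6, 7}) = 1
G(21) = mex({0, 1, 2, 3, 5, 6, 7}) = 4
G(22) = mex({0, 1, 2, 3, 4, 5, 7}) = 6
G(23) = mex({0, 1, 2, 3, 4, 5, 6}) = 7
G(24) = mex({0, 1, 2, 3, 5, 6, 7}) = 4
G(25) = mex({0, 2, 3, 4, 6, 7}) = 1
G(26) = mex({0, 1, 3, 4, 5, 6, 7}) = 2
G(27) = mex({0, 1, 2, 3, 4, 5, 6, 7}) = 8
G(28) = mex({0, 1, 2, 3, 4, 6, 7, 8}) = 5
G(29) = mex({0, 1, 2, 3, 5, 6, 7, 8, 9}) = 4
G(30) = mex({0, 1, 2, 3, 4, 5, 6, 9, 10}) = 7
G(31) = mex({0, 1, 3, 4, 5, 7, 10, 11}) = 2
G(32) = mex({0, 2, 3, 4, 5, 6, 7, 9, 11}) = 1
G(33) = mex({0, 1, 2, 3, 4, 5, 6, 7, 9, 12}) = 8
G(34) = mex({0, 1, 2, 3, 4, 5, 7, 8, 11, 12}) = 6
G(35) = mex({0, 1, 2, 3, 4, 5, 6, 8, 9, 10, 11}) = 7
G(36) = mex({0, 1, 2, 3, 5, 6, 7, 9, 10}) = 4
G(37) = mex({0, 2, 3, 4, 6, 7, 9, 10, 11, 12}) = 1
G(38) = mex({0, 1, 3, 4, 5, 6, 7, 9, 10, 11, 12}) = 2
G(39) = mex({0, 1, 2, 4, 5, 6, 7, 9, 10, 12, 14}) = 3
G(40) = mex({0, 2, 3, 4, 6, 7, 11, 12, 14}) = 1
G(41) = mex({0, 1, 2, 3, 5, 6, 7, 9, 10, 11, 12}) = 4
G(42) = mex({0, 1, 2, 3, 4, 5, 6, 9, 10}) = 7
G(43) = mex({0, 1, 3, 4, 5, 7, 9, 10, 12, 15}) = 2
G(44) = mex({0, 2, 3, 4, 5, 6, 7, 9, 10, 12, 15}) = 1
G(45) = mex({0, 1, 2, 3, 4, 5, 6, 7, 9, 10, 12, 14}) = 8
G(46) = mex({0, 1, 3, 4, 5, 7, 8, 11, 12, 14}) = 2
G(47) = mex({0, 1, 2, 3, 4, 5, 6, 8, 9, 10, 11, 12}) = 7
G(48) = mex({0, 1, 2, 3, 5, 6, 7, 9, 10}) = 4
G(49) = mex({0, 2, 3, 4, 6, 7, 9, 10, 11, 12, 15}) = 1
G(50) = mex({0, 1, 4, 5, 6, 7, 9, 11, 12, 14, 15}) = 2
Therefore G(50) = 2.

2


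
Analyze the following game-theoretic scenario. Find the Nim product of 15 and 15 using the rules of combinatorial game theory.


Nim multiplication is bilinear over XOR: (u XOR v) * w = (u*w) XOR (v*w).
So we split each operand into its bit components and XOR the pairwise Nim products.
15 = 1 + 2 + 4 + 8 (as XOR of powers of 2).
15 = 1 + 2 + 4 + 8 (as XOR of powers of 2).
Using the standard Nim-product table on single bits:
  2*2 = 3,   2*4 = 8,   2*8 = 12,
  4*4 = 6,   4*8 = 11,  8*8 = 13,
and  1*x = x (identity), k*l = l*k (commutative).
Pairwise Nim products:
  1 * 1 = 1
  1 * 2 = 2
  1 * 4 = 4
  1 * 8 = 8
  2 * 1 = 2
  2 * 2 = 3
  2 * 4 = 8
  2 * 8 = 12
  4 * 1 = 4
  4 * 2 = 8
  4 * 4 = 6
  4 * 8 = 11
  8 * 1 = 8
  8 * 2 = 12
  8 * 4 = 11
  8 * 8 = 13
XOR them: 1 XOR 2 XOR 4 XOR 8 XOR 2 XOR 3 XOR 8 XOR 12 XOR 4 XOR 8 XOR 6 XOR 11 XOR 8 XOR 12 XOR 11 XOR 13 = 9.
Result: 15 * 15 = 9 (in Nim).

9


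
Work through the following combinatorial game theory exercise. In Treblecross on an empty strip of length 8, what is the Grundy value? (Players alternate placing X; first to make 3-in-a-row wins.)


Treblecross: place X on empty cells; 3-in-a-row wins.
Playing within two cells of an existing X lets the opponent win at once, so sensible play treats the cells i-2..i+2 around each X as dead. The player left with no safe cell loses, so this is a normal-play take-away game on strips of safe cells.
Placing X at cell i (0-indexed) of a strip of k safe cells leaves independent strips of sizes max(0, i-2) and max(0, k-i-3). Hence G(k) = mex{ G(max(0,i-2)) XOR G(max(0,k-i-3)) : 0 <= i < k }, with G(0) = 0.
G(1): splits (0,0):0^0=0 -> mex({0}) = 1
G(2): splits (0,0):0^0=0 -> mex({0}) = 1
G(3): splits (0,0):0^0=0 -> mex({0}) = 1
G(4): splits (0,1):0^1=1 (0,0):0^0=0 -> mex({0, 1}) = 2
G(5): splits (0,2):0^1=1 (0,1):0^1=1 (0,0):0^0=0 -> mex({0, 1}) = 2
G(6) = mex({1}) = 0
G(7) = mex({0, 1, 2}) = 3
G(8) = mex({0, 1, 2}) = 3
Therefore G(8) = 3.

3


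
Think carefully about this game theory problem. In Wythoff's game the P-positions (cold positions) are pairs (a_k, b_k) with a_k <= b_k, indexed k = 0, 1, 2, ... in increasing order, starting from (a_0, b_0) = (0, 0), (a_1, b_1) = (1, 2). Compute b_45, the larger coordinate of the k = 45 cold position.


By Wythoff's theorem, a_k = floor(k * phi) and b_k = floor(k * phi^2) = a_k + k, where phi = (1 + sqrt(5))/2 is the golden ratio.
phi = (1 + sqrt(5))/2 = 1.618034
phi^2 = phi + 1 = 2.618034
k = 45
k * phi^2 = 45 * 2.618034 = 117.811529
b_45 = floor(k * phi^2) = 117 (check: a_45 + k = 72 + 45 = 117)

117


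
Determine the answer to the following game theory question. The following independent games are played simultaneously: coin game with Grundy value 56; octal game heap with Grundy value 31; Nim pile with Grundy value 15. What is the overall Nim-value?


By the Sprague-Grundy theorem, the Grundy value of a sum of games is the XOR of individual Grundy values.
coin game: Grundy value = 56. Running XOR: 0 XOR 56 = 56
octal game heap: Grundy value = 31. Running XOR: 56 XOR 31 = 39
Nim pile: Grundy value = 15. Running XOR: 39 XOR 15 = 40
The combined Grundy value is 40.

40


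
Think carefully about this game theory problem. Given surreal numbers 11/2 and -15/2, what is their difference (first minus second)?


x = 11/2, y = -15/2
Converting to common denominator: 2
x = 11/2, y = -15/2
x - y = 11/2 - -15/2 = 13

13


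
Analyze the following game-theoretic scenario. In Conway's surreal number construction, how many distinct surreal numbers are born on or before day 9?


Day 0: {|} = 0 is born. Count = 1.
Day n: the number of surreal numbers born by day n is 2^(n+1) - 1.
By day 0: 2^1 - 1 = 1
By day 1: 2^2 - 1 = 3
By day 2: 2^3 - 1 = 7
By day 3: 2^4 - 1 = 15
By day 4: 2^5 - 1 = 31
By day 5: 2^6 - 1 = 63
By day 6: 2^7 - 1 = 127
By day 7: 2^8 - 1 = 255
By day 8: 2^9 - 1 = 511
By day 9: 2^10 - 1 = 1023
By day 9: 1023 surreal numbers.

1023


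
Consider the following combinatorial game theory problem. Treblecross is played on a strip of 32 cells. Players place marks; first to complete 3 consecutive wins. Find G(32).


Treblecross: place X on empty cells; 3-in-a-row wins.
Playing within two cells of an existing X lets the opponent win at once, so sensible play treats the cells i-2..i+2 around each X as dead. The player left with no safe cell loses, so this is a normal-play take-away game on strips of safe cells.
Placing X at cell i (0-indexed) of a strip of k safe cells leaves independent strips of sizes max(0, i-2) and max(0, k-i-3). Hence G(k) = mex{ G(max(0,i-2)) XOR G(max(0,k-i-3)) : 0 <= i < k }, with G(0) = 0.
G(1): splits (0,0):0^0=0 -> mex({0}) = 1
G(2): splits (0,0):0^0=0 -> mex({0}) = 1
G(3): splits (0,0):0^0=0 -> mex({0}) = 1
G(4): splits (0,1):0^1=1 (0,0):0^0=0 -> mex({0, 1}) = 2
G(5): splits (0,2):0^1=1 (0,1):0^1=1 (0,0):0^0=0 -> mex({0, 1}) = 2
G(6) = mex({1}) = 0
G(7) = mex({0, 1, 2}) = 3
G(8) = mex({0, 1, 2}) = 3
G(9) = mex({0, 2}) = 1
G(10) = mex({0, 2, 3}) = 1
G(11) = mex({0, 3}) = 1
G(12) = mex({1, 3}) = 0
G(13) = mex({0, 1, 2, 3}) = 4
G(14) = mex({0, 1, 2}) = 3
G(15) = mex({0, 1, 2}) = 3
G(16) = mex({0, 1, 2, 4}) = 3
G(17) = mex({0, 1, 3, 4}) = 2
G(18) = mex({0, 1, 3, 4}) = 2
G(19) = mex({0, 1, 3, 5}) = 2
G(20) = mex({0, 1, 2, 3, 5}) = 4
G(21) = mex({0, 1, 2, 3, 5}) = 4
G(22) = mex({1, 2, 6}) = 0
G(23) = mex({0, 1, 2, 3, 4, 6}) = 5
G(24) = mex({0, 1, 2, 3, 4}) = 5
G(25) = mex({0, 1, 3, 4, 7}) = 2
G(26) = mex({0, 1, 3, 4, 5, 7}) = 2
G(27) = mex({0, 1, 3, 5}) = 2
G(28) = mex({0, 1, 2, 5}) = 3
G(29) = mex({0, 1, 2, 4, 5, 6}) = 3
G(30) = mex({1, 2, 4, 6}) = 0
G(31) = mex({0, 1, 2, 3, 4, 6}) = 5
G(32) = mex({1, 2, 3, 4, 7}) = 0
Therefore G(32) = 0.

0


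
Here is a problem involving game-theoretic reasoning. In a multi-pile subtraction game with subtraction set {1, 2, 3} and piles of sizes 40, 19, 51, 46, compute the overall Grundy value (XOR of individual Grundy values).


Subtraction set: {1, 2, 3}
For this subtraction set, G(n) = n mod 4 (period = max + 1 = 4).
Pile 1 (size 40): G(40) = 40 mod 4 = 0
Pile 2 (size 19): G(19) = 19 mod 4 = 3
Pile 3 (size 51): G(51) = 51 mod 4 = 3
Pile 4 (size 46): G(46) = 46 mod 4 = 2
Total Grundy value = XOR of all: 0 XOR 3 XOR 3 XOR 2 = 2

2


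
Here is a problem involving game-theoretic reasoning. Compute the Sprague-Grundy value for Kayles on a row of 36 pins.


Kayles: a move removes 1 or 2 adjacent pins from a contiguous row.
Removing pins from a row of k leaves two independent rows (a, b) with a + b = k - 1 (one pin) or a + b = k - 2 (two pins); an end removal gives a = 0.
By Sprague-Grundy, G(k) = mex{ G(a) XOR G(b) } over all these splits. G(0) = 0.
G(1): splits (0,0):0^0=0 -> mex({0}) = 1
G(2): splits (0,1):0^1=1 (0,0):0^0=0 -> mex({0, 1}) = 2
G(3): splits (0,2):0^2=2 (1,1):1^1=0 (0,1):0^1=1 -> mex({0, 1, 2}) = 3
G(4): splits (0,3):0^3=3 (1,2):1^2=3 (0,2):0^2=2 (1,1):1^1=0 -> mex({0, 2, 3}) = 1
G(5): splits (0,4):0^1=1 (1,3):1^3=2 (2,2):2^2=0 (0,3):0^3=3 (1,2):1^2=3 -> mex({0, 1, 2, 3}) = 4
G(6) = mex({0, 1, 2, 4}) = 3
G(7) = mex({0, 1, 3, 4, 5}) = 2
G(8) = mex({0, 2, 3, 5, 6}) = 1
G(9) = mex({0, 1, 2, 3, 6, 7}) = 4
G(10) = mex({0, 1, 3, 4, 5, 7}) = 2
G(11) = mex({0, 1, 2, 3, 4, 5}) = 6
G(12) = mex({0, 1, 2, 3, 5, 6, 7}) = 4
G(13) = mex({0, 2, 3, 4, 6, 7}) = 1
G(14) = mex({0, 1, 4, 5, 6, 7}) = 2
G(15) = mex({0, 1, 2, 3, 4, 5, 6}) = 7
G(16) = mex({0, 2, 3, 5, 6, 7}) = 1
G(17) = mex({0, 1, 2, 3, 5, 6, 7}) = 4
G(18) = mex({0, 1, 2, 4, 5, 6}) = 3
G(19) = mex({0, 1, 3, 4, 5, 7}) = 2
G(20) = mex({0, 2, 3, 4, 5, 6, 7}) = 1
G(21) = mex({0, 1, 2, 3, 5, 6, 7}) = 4
G(22) = mex({0, 1, 2, 3, 4, 5, 7}) = 6
G(23) = mex({0, 1, 2, 3, 4, 5, 6}) = 7
G(24) = mex({0, 1, 2, 3, 5, 6, 7}) = 4
G(25) = mex({0, 2, 3, 4, 6, 7}) = 1
G(26) = mex({0, 1, 3, 4, 5, 6, 7}) = 2
G(27) = mex({0, 1, 2, 3, 4, 5, 6, 7}) = 8
G(28) = mex({0, 1, 2, 3, 4, 6, 7, 8}) = 5
G(29) = mex({0, 1, 2, 3, 5, 6, 7, 8, 9}) = 4
G(30) = mex({0, 1, 2, 3, 4, 5, 6, 9, 10}) = 7
G(31) = mex({0, 1, 3, 4, 5, 7, 10, 11}) = 2
G(32) = mex({0, 2, 3, 4, 5, 6, 7, 9, 11}) = 1
G(33) = mex({0, 1, 2, 3, 4, 5, 6, 7, 9, 12}) = 8
G(34) = mex({0, 1, 2, 3, 4, 5, 7, 8, 11, 12}) = 6
G(35) = mex({0, 1, 2, 3, 4, 5, 6, 8, 9, 10, 11}) = 7
G(36) = mex({0, 1, 2, 3, 5, 6, 7, 9, 10}) = 4
Therefore G(36) = 4.

4


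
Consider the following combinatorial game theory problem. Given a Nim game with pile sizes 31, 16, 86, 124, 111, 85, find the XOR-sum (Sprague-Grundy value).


We need the XOR (exclusive or) of all pile sizes.
After XOR-ing pile 1 (size 31): 0 XOR 31 = 31
After XOR-ing pile 2 (size 16): 31 XOR 16 = 15
After XOR-ing pile 3 (size 86): 15 XOR 86 = 89
After XOR-ing pile 4 (size 124): 89 XOR 124 = 37
After XOR-ing pile 5 (size 111): 37 XOR 111 = 74
After XOR-ing pile 6 (size 85): 74 XOR 85 = 31
The Nim-value of this position is 31.

31


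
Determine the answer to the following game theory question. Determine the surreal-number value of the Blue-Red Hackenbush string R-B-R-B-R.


Edges (from ground): R-B-R-B-R
By Berlekamp's sign-expansion rule, a Blue-Red Hackenbush stalk has the value of the surreal number whose sign sequence is the edge sequence with B -> + and R -> -.
Sign sequence: -+-+-
Trace the sign expansion in the surreal number tree, starting from 0:
Edge 1: R (sign -) -> bounds (-inf, 0), value = -1
Edge 2: B (sign +) -> bounds (-1, 0), value = -1/2
Edge 3: R (sign -) -> bounds (-1, -1/2), value = -3/4
Edge 4: B (sign +) -> bounds (-3/4, -1/2), value = -5/8
Edge 5: R (sign -) -> bounds (-3/4, -5/8), value = -11/16
Game value = -11/16

-11/16


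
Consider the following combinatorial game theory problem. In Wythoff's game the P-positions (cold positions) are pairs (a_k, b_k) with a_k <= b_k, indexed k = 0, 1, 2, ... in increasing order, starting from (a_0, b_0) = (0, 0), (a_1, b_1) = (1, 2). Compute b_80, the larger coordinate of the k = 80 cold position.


By Wythoff's theorem, a_k = floor(k * phi) and b_k = floor(k * phi^2) = a_k + k, where phi = (1 + sqrt(5))/2 is the golden ratio.
phi = (1 + sqrt(5))/2 = 1.618034
phi^2 = phi + 1 = 2.618034
k = 80
k * phi^2 = 80 * 2.618034 = 209.442719
b_80 = floor(k * phi^2) = 209 (check: a_80 + k = 129 + 80 = 209)

209


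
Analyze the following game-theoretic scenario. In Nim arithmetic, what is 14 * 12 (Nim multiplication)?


Nim multiplication is bilinear over XOR: (u XOR v) * w = (u*w) XOR (v*w).
So we split each operand into its bit components and XOR the pairwise Nim products.
14 = 2 + 4 + 8 (as XOR of powers of 2).
12 = 4 + 8 (as XOR of powers of 2).
Using the standard Nim-product table on single bits:
  2*2 = 3,   2*4 = 8,   2*8 = 12,
  4*4 = 6,   4*8 = 11,  8*8 = 13,
and  1*x = x (identity), k*l = l*k (commutative).
Pairwise Nim products:
  2 * 4 = 8
  2 * 8 = 12
  4 * 4 = 6
  4 * 8 = 11
  8 * 4 = 11
  8 * 8 = 13
XOR them: 8 XOR 12 XOR 6 XOR 11 XOR 11 XOR 13 = 15.
Result: 14 * 12 = 15 (in Nim).

15


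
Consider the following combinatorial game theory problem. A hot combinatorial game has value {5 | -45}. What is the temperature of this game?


The game is {5 | -45}, a switch {a | b} with numbers a > b.
Cooling {a | b} by t gives {a - t | b + t}, which stops being hot when a - t = b + t, i.e. at t = (a - b)/2. So the temperature of a switch is (a - b)/2.
Temperature = (Left option - Right option) / 2
= (5 - (-45)) / 2
= 50 / 2
= 25

25


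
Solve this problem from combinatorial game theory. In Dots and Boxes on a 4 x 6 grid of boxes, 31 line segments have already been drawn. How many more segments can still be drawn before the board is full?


Grid: 4 x 6 boxes, i.e. 5 rows and 7 columns of dots.
Horizontal edges: (rows + 1) * cols = 5 * 6 = 30
Vertical edges: rows * (cols + 1) = 4 * 7 = 28
Total edges: 30 + 28 = 58
Edges drawn: 31
Remaining: 58 - 31 = 27

27


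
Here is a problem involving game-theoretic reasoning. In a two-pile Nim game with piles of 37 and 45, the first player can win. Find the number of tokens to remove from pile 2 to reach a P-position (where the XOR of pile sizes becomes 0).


Piles: 37 and 45
Current XOR: 37 XOR 45 = 8 (non-zero, so this is an N-position).
To make the XOR zero, we need to find a move that balances the piles.
For pile 2 (size 45): target = 45 XOR 8 = 37
We reduce pile 2 from 45 to 37.
Tokens removed: 45 - 37 = 8
Verification: 37 XOR 37 = 0

8


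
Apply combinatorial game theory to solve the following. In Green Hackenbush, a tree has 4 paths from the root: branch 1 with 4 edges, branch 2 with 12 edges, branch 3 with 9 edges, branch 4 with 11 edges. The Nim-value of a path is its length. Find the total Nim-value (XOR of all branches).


The tree has 4 branches from the ground vertex.
In Green Hackenbush, the Nim-value of a simple path of length k is k.
Branch 1: length 4, Nim-value = 4
Branch 2: length 12, Nim-value = 12
Branch 3: length 9, Nim-value = 9
Branch 4: length 11, Nim-value = 11
Total Nim-value = XOR of all branch values:
0 XOR 4 = 4
4 XOR 12 = 8
8 XOR 9 = 1
1 XOR 11 = 10
Nim-value of the tree = 10

10


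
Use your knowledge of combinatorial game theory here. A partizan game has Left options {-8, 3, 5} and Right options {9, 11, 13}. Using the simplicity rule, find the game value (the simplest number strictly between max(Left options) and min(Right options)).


Left options: {-8, 3, 5}, max = 5
Right options: {9, 11, 13}, min = 9
All options are numbers and max(Left) < min(Right), so by the simplicity theorem the value is the simplest (earliest-born) number strictly between 5 and 9.
Integers 6 through 8 all lie strictly between 5 and 9.
Among integers, the simplest (lowest birthday = smallest |n|; 0 is born on day 0, +-n on day n) is 6.
No non-integer in the interval can be simpler: if x is a non-integer in the interval, then floor(x) or ceil(x) also lies in the interval (the interval contains an integer), and both are proper prefixes of x's sign expansion, i.e. born earlier. So the game value is 6.
Game value = 6

6


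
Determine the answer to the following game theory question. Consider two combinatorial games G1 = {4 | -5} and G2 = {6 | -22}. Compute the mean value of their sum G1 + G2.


G1 = {4 | -5}, G2 = {6 | -22}
Each is a switch {a | b} with numbers a > b; its mean value is (a + b)/2, and mean value is additive over game sums: m(G1 + G2) = m(G1) + m(G2).
Mean of G1 = (4 + (-5))/2 = -1/2 = -1/2
Mean of G2 = (6 + (-22))/2 = -16/2 = -8
Mean of G1 + G2 = -1/2 + -8 = -17/2

-17/2
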